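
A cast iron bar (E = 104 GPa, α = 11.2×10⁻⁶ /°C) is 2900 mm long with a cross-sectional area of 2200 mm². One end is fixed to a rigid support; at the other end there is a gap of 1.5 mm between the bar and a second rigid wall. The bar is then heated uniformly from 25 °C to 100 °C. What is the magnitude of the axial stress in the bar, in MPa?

σ ≈ 33.6 MPa (compressive)

Unrestrained expansion: δ_free = αΔT L = 11.2×10⁻⁶ × 75 × 2900 = 2.436 mm.
After closing the 1.5 mm clearance, 2.436 − 1.5 = 0.936 mm of expansion remains to be suppressed by the wall.
Compatibility: PL/(AE) = 0.936 mm, so σ = P/A = E × (0.936/2900) = 33.57 MPa.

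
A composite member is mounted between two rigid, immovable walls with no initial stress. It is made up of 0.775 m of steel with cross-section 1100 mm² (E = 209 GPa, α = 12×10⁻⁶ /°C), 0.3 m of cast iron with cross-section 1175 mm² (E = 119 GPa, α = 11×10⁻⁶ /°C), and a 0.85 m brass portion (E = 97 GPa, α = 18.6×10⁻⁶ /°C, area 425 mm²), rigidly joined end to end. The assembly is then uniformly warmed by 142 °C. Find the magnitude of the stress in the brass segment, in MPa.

σ ≈ 363 MPa (compressive)

If the supports were absent, the total length change would be Σ αᵢΔT Lᵢ = 12×10⁻⁶×142×775 + 11×10⁻⁶×142×300 + 18.6×10⁻⁶×142×850 = 4.034 mm.
Since the ends are fixed, an axial force P builds up, equal in every segment, with P · Σ Lᵢ/(AᵢEᵢ) = δ_free.
The series flexibility is Σ Lᵢ/(AᵢEᵢ) = 775/(1100×209×10³) + 300/(1175×119×10³) + 850/(425×97×10³) = 2.614×10⁻⁵ mm/N.
P = 4.034 / 2.614×10⁻⁵ = 154400 N = 154.4 kN, compressive.
σ_{brass} = P / A = 154400 / 425 = 363.2 MPa.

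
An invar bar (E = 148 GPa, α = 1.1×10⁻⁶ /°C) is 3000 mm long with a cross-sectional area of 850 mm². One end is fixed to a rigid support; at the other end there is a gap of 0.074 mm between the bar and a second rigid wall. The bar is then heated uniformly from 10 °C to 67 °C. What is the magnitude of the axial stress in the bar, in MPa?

Unrestrained expansion: δ_free = αΔT L = 1.1×10⁻⁶ × 57 × 3000 = 0.1881 mm.
This exceeds the 0.074 mm gap, so the wall pushes back. The portion of expansion that must be recovered elastically is δ_free − gap = 0.1881 − 0.074 = 0.1141 mm.
That suppressed elongation corresponds to σ = E·Δ/L = 148×10³ × 0.1141/3000 = 5.629 MPa.

σ ≈ 5.63 MPa (compressive)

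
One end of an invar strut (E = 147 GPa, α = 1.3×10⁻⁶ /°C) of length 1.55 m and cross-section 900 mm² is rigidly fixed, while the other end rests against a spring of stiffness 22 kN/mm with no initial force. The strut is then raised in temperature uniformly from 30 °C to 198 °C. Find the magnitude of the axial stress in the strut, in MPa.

The unrestrained thermal change is αΔT L = 1.3×10⁻⁶ × 168 × 1550 = 0.3385 mm.
With a force P in the spring, the elastic change of the strut is PL/(AE) and that of the spring is P/k; compatibility requires their sum to equal δ_free.
So P = δ_free / [L/(AE) + 1/k] = 0.3385 / [ 1550/(900×147×10³) + 1/(22×10³) ].
P = 0.3385 / 5.717×10⁻⁵ = 5921 N.
σ = P/A = 5921/900 = 6.579 MPa.

σ ≈ 6.58 MPa (compressive)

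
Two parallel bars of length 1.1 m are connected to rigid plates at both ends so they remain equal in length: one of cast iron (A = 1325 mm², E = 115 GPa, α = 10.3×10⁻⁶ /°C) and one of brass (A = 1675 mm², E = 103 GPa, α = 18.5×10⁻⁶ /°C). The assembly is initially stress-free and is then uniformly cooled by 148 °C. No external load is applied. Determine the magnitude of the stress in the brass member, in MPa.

Both members must finish at the same length. With the larger α, the brass tends to over-contract; the plates restrain it, putting the brass in tension and the cast iron in compression. With no external load the two internal forces are equal and opposite, magnitude P.
Equating the net (thermal + elastic) strains gives |α₁ − α₂|·ΔT = P·[1/(A₁E₁) + 1/(A₂E₂)].
|α₁ − α₂|·ΔT = 8.2×10⁻⁶ × 148 = 0.001214.
1/(A₁E₁) + 1/(A₂E₂) = 1/(1325×115×10³) + 1/(1675×103×10³) = 1.236×10⁻⁸ N⁻¹.
P = 0.001214 / 1.236×10⁻⁸ = 98200 N = 98.2 kN.
σ_{brass} = P/A₂ = 98200/1675 = 58.62 MPa, tensile.

σ ≈ 58.6 MPa (tensile)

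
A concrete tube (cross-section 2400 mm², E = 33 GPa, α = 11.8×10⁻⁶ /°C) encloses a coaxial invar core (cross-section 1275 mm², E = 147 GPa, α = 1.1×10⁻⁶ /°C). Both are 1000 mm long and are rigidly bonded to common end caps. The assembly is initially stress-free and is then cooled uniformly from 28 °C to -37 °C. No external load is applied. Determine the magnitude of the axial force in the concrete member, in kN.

P ≈ 38.7 kN (tensile in the concrete)

Equilibrium of a rigid end plate with no external load gives equal and opposite internal forces ±P in the two members. Since α_{concrete} > α_{invar}, cooling drives the concrete into tension and the invar into compression.
Compatibility of the two members (thermal + elastic change equal): (α₁ − α₂)ΔT = P·[1/(A₁E₁) + 1/(A₂E₂)].
|α₁ − α₂|·ΔT = 10.7×10⁻⁶ × 65 = 0.0006955.
1/(A₁E₁) + 1/(A₂E₂) = 1/(2400×33×10³) + 1/(1275×147×10³) = 1.796×10⁻⁸ N⁻¹.
P = 0.0006955 / 1.796×10⁻⁸ = 38720 N = 38.72 kN.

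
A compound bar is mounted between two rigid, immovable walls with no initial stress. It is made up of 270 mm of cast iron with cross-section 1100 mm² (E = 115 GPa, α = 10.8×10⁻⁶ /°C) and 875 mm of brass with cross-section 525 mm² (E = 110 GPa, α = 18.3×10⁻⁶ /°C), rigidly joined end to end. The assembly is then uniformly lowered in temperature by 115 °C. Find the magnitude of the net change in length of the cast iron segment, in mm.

With the walls removed the bar would change length by δ_free = Σ αᵢΔT Lᵢ = 10.8×10⁻⁶×115×270 + 18.3×10⁻⁶×115×875 = 2.177 mm.
The rigid supports impose zero overall length change; the single axial force P common to all segments must satisfy P Σ Lᵢ/(AᵢEᵢ) = δ_free.
Σ Lᵢ/(AᵢEᵢ) = 270/(1100×115×10³) + 875/(525×110×10³) = 1.729×10⁻⁵ mm/N.
P = 2.177 / 1.729×10⁻⁵ = 125900 N = 125.9 kN, tensile.
For the cast iron segment, free thermal change = 10.8×10⁻⁶×115×270 = 0.3353 mm and elastic change from P = 125900×270/(1100×115×10³) = 0.2688 mm; these oppose, so the net change is 0.0666 mm (segment shortens).

|ΔL| ≈ 0.0666 mm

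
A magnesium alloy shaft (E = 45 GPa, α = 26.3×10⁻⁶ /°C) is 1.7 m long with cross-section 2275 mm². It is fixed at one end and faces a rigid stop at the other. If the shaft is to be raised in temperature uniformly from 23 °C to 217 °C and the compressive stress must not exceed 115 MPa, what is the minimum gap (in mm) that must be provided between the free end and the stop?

Free expansion if unrestrained: δ_free = αΔT L = 26.3×10⁻⁶ × 194 × 1700 = 8.674 mm.
At the allowable stress the elastic shortening the wall may impose is σL/E = 115 × 1700 / (45×10³) = 4.344 mm.
So the gap has to take up the difference, g_min = δ_free − σL/E = 8.674 − 4.344 = 4.329 mm.

g ≈ 4.33 mm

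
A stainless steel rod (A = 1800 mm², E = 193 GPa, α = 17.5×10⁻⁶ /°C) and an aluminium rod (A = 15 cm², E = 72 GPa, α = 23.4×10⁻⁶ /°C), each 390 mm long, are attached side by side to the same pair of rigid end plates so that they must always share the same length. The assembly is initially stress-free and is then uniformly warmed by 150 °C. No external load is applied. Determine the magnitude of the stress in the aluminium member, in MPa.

σ ≈ 48.6 MPa (compressive)

The aluminium has the larger α, so on heating it would change length more than the stainless steel if both were free. The rigid plates force a common final length, so the aluminium is put into compression and the stainless steel into tension, with equal and opposite forces P (no external load).
Setting the final lengths equal and cancelling L: (α₁ − α₂)ΔT = P/(A₁E₁) + P/(A₂E₂).
|α₁ − α₂|·ΔT = 5.9×10⁻⁶ × 150 = 0.000885.
1/(A₁E₁) + 1/(A₂E₂) = 1/(1800×193×10³) + 1/(1500×72×10³) = 1.214×10⁻⁸ N⁻¹.
P = 0.000885 / 1.214×10⁻⁸ = 72910 N = 72.91 kN.
σ_{aluminium} = P/A₂ = 72910/1500 = 48.61 MPa, compressive.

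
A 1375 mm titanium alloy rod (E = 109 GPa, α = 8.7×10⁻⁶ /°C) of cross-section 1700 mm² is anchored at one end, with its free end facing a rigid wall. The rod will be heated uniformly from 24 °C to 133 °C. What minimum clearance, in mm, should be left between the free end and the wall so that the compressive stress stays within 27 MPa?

Free expansion if unrestrained: δ_free = αΔT L = 8.7×10⁻⁶ × 109 × 1375 = 1.304 mm.
At the allowable stress the elastic shortening the wall may impose is σL/E = 27 × 1375 / (109×10³) = 0.3406 mm.
The gap must absorb the remainder: g_min = 1.304 − 0.3406 = 0.9633 mm.

g ≈ 0.963 mm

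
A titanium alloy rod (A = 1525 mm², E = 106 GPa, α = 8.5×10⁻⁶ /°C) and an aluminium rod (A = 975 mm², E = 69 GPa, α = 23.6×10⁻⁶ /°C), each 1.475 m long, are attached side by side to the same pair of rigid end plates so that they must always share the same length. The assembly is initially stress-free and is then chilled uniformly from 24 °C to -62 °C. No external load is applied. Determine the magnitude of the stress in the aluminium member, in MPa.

σ ≈ 63.3 MPa (tensile)

The aluminium has the larger α, so on cooling it would change length more than the titanium alloy if both were free. The rigid plates force a common final length, so the aluminium is put into tension and the titanium alloy into compression, with equal and opposite forces P (no external load).
Compatibility of the two members (thermal + elastic change equal): (α₁ − α₂)ΔT = P·[1/(A₁E₁) + 1/(A₂E₂)].
|α₁ − α₂|·ΔT = 15.1×10⁻⁶ × 86 = 0.001299.
1/(A₁E₁) + 1/(A₂E₂) = 1/(1525×106×10³) + 1/(975×69×10³) = 2.105×10⁻⁸ N⁻¹.
So P = 0.001299 / 2.105×10⁻⁸ = 61.69 kN.
σ_{aluminium} = P/A₂ = 61690/975 = 63.27 MPa, tensile.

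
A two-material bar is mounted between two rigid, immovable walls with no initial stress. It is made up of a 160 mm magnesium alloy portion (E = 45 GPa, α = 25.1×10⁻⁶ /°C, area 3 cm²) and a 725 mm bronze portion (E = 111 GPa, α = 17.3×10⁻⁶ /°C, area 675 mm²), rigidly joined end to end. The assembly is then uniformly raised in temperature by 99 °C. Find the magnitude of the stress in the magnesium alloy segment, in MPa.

σ ≈ 254 MPa (compressive)

Free thermal expansion of the whole bar: Σ αᵢΔT Lᵢ = 25.1×10⁻⁶×99×160 + 17.3×10⁻⁶×99×725 = 1.639 mm.
The walls prevent any net length change, so an axial force P (same in every segment) develops. Compatibility: P · Σ Lᵢ/(AᵢEᵢ) = δ_free.
Σ Lᵢ/(AᵢEᵢ) = 160/(300×45×10³) + 725/(675×111×10³) = 2.153×10⁻⁵ mm/N.
Hence P = δ_free / Σ(L/AE) = 1.639/2.153×10⁻⁵ = 76.15 kN (compressive).
σ_{magnesium alloy} = P / A = 76150 / 300 = 253.8 MPa.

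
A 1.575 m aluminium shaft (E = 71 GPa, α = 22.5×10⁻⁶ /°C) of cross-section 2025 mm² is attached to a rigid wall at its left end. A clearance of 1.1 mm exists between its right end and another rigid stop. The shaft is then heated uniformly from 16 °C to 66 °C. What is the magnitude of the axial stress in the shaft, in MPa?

If the wall were absent the shaft would grow by αΔT L = 22.5×10⁻⁶ × 50 × 1575 = 1.772 mm.
The gap closes (δ_free > 1.1 mm) and the wall then resists a further 1.772 − 1.1 = 0.6719 mm of expansion.
Compatibility: PL/(AE) = 0.6719 mm, so σ = P/A = E × (0.6719/1575) = 30.29 MPa.

σ ≈ 30.3 MPa (compressive)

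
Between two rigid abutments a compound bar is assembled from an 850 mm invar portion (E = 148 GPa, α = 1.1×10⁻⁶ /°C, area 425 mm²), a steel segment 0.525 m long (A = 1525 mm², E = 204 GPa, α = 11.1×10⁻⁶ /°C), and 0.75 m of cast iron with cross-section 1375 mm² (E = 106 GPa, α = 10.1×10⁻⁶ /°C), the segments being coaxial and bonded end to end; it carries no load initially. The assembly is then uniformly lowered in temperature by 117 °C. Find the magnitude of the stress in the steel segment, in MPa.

Free thermal contraction of the whole bar: Σ αᵢΔT Lᵢ = 1.1×10⁻⁶×117×850 + 11.1×10⁻⁶×117×525 + 10.1×10⁻⁶×117×750 = 1.677 mm.
The rigid supports impose zero overall length change; the single axial force P common to all segments must satisfy P Σ Lᵢ/(AᵢEᵢ) = δ_free.
The series flexibility is Σ Lᵢ/(AᵢEᵢ) = 850/(425×148×10³) + 525/(1525×204×10³) + 750/(1375×106×10³) = 2.035×10⁻⁵ mm/N.
So P = 1.677 / 2.035×10⁻⁵ = 82.44 kN, tensile.
σ_{steel} = P / A = 82440 / 1525 = 54.06 MPa.

σ ≈ 54.1 MPa (tensile)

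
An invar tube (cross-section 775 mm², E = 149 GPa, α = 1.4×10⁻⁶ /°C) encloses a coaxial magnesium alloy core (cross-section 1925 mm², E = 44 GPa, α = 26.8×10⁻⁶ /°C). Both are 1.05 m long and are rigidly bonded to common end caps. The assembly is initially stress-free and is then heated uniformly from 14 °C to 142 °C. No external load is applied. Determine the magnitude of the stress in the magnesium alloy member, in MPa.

Both members must finish at the same length. With the larger α, the magnesium alloy tends to over-expand; the plates restrain it, putting the magnesium alloy in compression and the invar in tension. With no external load the two internal forces are equal and opposite, magnitude P.
Setting the final lengths equal and cancelling L: (α₁ − α₂)ΔT = P/(A₁E₁) + P/(A₂E₂).
|α₁ − α₂|·ΔT = 25.4×10⁻⁶ × 128 = 0.003251.
1/(A₁E₁) + 1/(A₂E₂) = 1/(775×149×10³) + 1/(1925×44×10³) = 2.047×10⁻⁸ N⁻¹.
So P = 0.003251 / 2.047×10⁻⁸ = 158.9 kN.
σ_{magnesium alloy} = P/A₂ = 158900/1925 = 82.52 MPa, compressive.

σ ≈ 82.5 MPa (compressive)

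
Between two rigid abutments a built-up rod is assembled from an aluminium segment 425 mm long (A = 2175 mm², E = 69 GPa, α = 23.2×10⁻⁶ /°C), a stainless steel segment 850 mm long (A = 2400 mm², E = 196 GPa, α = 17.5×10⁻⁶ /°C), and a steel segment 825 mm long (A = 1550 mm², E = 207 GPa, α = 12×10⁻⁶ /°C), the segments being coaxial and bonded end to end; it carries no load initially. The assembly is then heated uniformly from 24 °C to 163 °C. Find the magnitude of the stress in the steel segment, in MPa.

σ ≈ 431 MPa (compressive)

Free thermal expansion of the whole bar: Σ αᵢΔT Lᵢ = 23.2×10⁻⁶×139×425 + 17.5×10⁻⁶×139×850 + 12×10⁻⁶×139×825 = 4.814 mm.
The walls prevent any net length change, so an axial force P (same in every segment) develops. Compatibility: P · Σ Lᵢ/(AᵢEᵢ) = δ_free.
Σ Lᵢ/(AᵢEᵢ) = 425/(2175×69×10³) + 850/(2400×196×10³) + 825/(1550×207×10³) = 7.21×10⁻⁶ mm/N.
Hence P = δ_free / Σ(L/AE) = 4.814/7.21×10⁻⁶ = 667.7 kN (compressive).
σ_{steel} = P / A = 667700 / 1550 = 430.8 MPa.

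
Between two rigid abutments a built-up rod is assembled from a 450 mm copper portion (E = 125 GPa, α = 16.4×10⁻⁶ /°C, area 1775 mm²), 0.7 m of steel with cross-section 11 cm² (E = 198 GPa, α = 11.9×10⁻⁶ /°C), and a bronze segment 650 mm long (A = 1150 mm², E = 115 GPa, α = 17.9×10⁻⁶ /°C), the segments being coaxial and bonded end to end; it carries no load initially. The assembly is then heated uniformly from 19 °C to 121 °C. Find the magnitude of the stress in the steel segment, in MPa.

σ ≈ 250 MPa (compressive)

If the supports were absent, the total length change would be Σ αᵢΔT Lᵢ = 16.4×10⁻⁶×102×450 + 11.9×10⁻⁶×102×700 + 17.9×10⁻⁶×102×650 = 2.789 mm.
The walls prevent any net length change, so an axial force P (same in every segment) develops. Compatibility: P · Σ Lᵢ/(AᵢEᵢ) = δ_free.
The series flexibility is Σ Lᵢ/(AᵢEᵢ) = 450/(1775×125×10³) + 700/(1100×198×10³) + 650/(1150×115×10³) = 1.016×10⁻⁵ mm/N.
P = 2.789 / 1.016×10⁻⁵ = 274600 N = 274.6 kN, compressive.
σ_{steel} = P / A = 274600 / 1100 = 249.6 MPa.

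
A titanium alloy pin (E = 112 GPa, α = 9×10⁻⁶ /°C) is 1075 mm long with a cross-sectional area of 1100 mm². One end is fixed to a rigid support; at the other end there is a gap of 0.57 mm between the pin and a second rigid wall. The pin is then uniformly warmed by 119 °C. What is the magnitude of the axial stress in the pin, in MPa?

Free thermal elongation = αΔT L = 9×10⁻⁶ × 119 × 1075 = 1.151 mm.
After closing the 0.57 mm clearance, 1.151 − 0.57 = 0.5813 mm of expansion remains to be suppressed by the wall.
So σ = E(δ_free − g)/L = 112×10³ × 0.5813/1075 = 60.57 MPa.

σ ≈ 60.6 MPa (compressive)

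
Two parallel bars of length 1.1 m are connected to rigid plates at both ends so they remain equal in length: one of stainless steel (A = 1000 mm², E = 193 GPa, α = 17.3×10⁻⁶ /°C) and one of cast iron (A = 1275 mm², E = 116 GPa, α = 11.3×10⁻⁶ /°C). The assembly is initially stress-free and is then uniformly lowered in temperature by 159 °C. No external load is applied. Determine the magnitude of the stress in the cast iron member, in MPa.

σ ≈ 62.7 MPa (compressive)

Equilibrium of a rigid end plate with no external load gives equal and opposite internal forces ±P in the two members. Since α_{stainless steel} > α_{cast iron}, cooling drives the stainless steel into tension and the cast iron into compression.
Setting the final lengths equal and cancelling L: (α₁ − α₂)ΔT = P/(A₁E₁) + P/(A₂E₂).
|α₁ − α₂|·ΔT = 6×10⁻⁶ × 159 = 0.000954.
1/(A₁E₁) + 1/(A₂E₂) = 1/(1000×193×10³) + 1/(1275×116×10³) = 1.194×10⁻⁸ N⁻¹.
So P = 0.000954 / 1.194×10⁻⁸ = 79.88 kN.
σ_{cast iron} = P/A₂ = 79880/1275 = 62.65 MPa, compressive.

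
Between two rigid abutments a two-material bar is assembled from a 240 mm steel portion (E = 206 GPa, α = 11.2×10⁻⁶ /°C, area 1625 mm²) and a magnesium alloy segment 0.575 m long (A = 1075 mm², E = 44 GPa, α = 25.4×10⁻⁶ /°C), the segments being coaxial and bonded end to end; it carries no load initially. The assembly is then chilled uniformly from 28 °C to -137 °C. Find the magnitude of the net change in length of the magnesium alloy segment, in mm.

With the walls removed the bar would change length by δ_free = Σ αᵢΔT Lᵢ = 11.2×10⁻⁶×165×240 + 25.4×10⁻⁶×165×575 = 2.853 mm.
Since the ends are fixed, an axial force P builds up, equal in every segment, with P · Σ Lᵢ/(AᵢEᵢ) = δ_free.
The series flexibility is Σ Lᵢ/(AᵢEᵢ) = 240/(1625×206×10³) + 575/(1075×44×10³) = 1.287×10⁻⁵ mm/N.
P = 2.853 / 1.287×10⁻⁵ = 221600 N = 221.6 kN, tensile.
For the magnesium alloy segment, free thermal change = 25.4×10⁻⁶×165×575 = 2.41 mm and elastic change from P = 221600×575/(1075×44×10³) = 2.694 mm; these oppose, so the net change is 0.285 mm (segment lengthens).

|ΔL| ≈ 0.285 mm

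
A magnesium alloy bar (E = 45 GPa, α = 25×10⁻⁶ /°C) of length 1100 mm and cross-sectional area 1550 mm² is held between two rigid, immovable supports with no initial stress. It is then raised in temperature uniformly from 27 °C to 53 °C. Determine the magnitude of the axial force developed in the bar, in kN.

P ≈ 45.3 kN (compressive)

The ends cannot move, so σ = EαΔT = 45×10³ × 25×10⁻⁶ × 26 = 29.25 MPa.
Axial force P = σA = 29.25 × 1550 = 45340 N = 45.34 kN, compressive.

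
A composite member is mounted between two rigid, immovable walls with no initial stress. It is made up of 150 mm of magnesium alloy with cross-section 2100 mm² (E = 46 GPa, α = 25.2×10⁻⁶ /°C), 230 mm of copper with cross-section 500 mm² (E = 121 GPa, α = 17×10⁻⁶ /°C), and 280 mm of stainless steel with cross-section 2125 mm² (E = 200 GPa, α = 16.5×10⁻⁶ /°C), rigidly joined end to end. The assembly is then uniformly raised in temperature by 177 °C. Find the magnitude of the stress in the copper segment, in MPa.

σ ≈ 725 MPa (compressive)

With the walls removed the bar would change length by δ_free = Σ αᵢΔT Lᵢ = 25.2×10⁻⁶×177×150 + 17×10⁻⁶×177×230 + 16.5×10⁻⁶×177×280 = 2.179 mm.
Since the ends are fixed, an axial force P builds up, equal in every segment, with P · Σ Lᵢ/(AᵢEᵢ) = δ_free.
The series flexibility is Σ Lᵢ/(AᵢEᵢ) = 150/(2100×46×10³) + 230/(500×121×10³) + 280/(2125×200×10³) = 6.013×10⁻⁶ mm/N.
P = 2.179 / 6.013×10⁻⁶ = 362300 N = 362.3 kN, compressive.
σ_{copper} = P / A = 362300 / 500 = 724.7 MPa.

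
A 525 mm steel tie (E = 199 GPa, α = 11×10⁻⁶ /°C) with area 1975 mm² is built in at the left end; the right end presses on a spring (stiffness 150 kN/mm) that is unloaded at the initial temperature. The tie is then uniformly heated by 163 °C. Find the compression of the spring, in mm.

δ ≈ 0.784 mm

The unrestrained thermal change is αΔT L = 11×10⁻⁶ × 163 × 525 = 0.9413 mm.
Let P be the compressive force at the spring. The tie shortens elastically by PL/(AE) and the spring compresses by P/k; together these equal δ_free.
So P = δ_free / [L/(AE) + 1/k] = 0.9413 / [ 525/(1975×199×10³) + 1/(150×10³) ].
P = 0.9413 / 8.002×10⁻⁶ = 117600 N.
Spring compression = P/k = 117600/(150×10³) = 0.7842 mm.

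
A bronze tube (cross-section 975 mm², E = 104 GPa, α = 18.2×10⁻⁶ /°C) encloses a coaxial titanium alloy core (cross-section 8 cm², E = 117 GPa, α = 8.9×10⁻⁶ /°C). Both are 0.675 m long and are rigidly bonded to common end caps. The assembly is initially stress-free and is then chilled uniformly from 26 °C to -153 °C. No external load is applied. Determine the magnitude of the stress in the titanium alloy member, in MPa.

σ ≈ 101 MPa (compressive)

Both members must finish at the same length. With the larger α, the bronze tends to over-contract; the plates restrain it, putting the bronze in tension and the titanium alloy in compression. With no external load the two internal forces are equal and opposite, magnitude P.
Compatibility of the two members (thermal + elastic change equal): (α₁ − α₂)ΔT = P·[1/(A₁E₁) + 1/(A₂E₂)].
|α₁ − α₂|·ΔT = 9.3×10⁻⁶ × 179 = 0.001665.
1/(A₁E₁) + 1/(A₂E₂) = 1/(975×104×10³) + 1/(800×117×10³) = 2.055×10⁻⁸ N⁻¹.
P = 0.001665 / 2.055×10⁻⁸ = 81020 N = 81.02 kN.
σ_{titanium alloy} = P/A₂ = 81020/800 = 101.3 MPa, compressive.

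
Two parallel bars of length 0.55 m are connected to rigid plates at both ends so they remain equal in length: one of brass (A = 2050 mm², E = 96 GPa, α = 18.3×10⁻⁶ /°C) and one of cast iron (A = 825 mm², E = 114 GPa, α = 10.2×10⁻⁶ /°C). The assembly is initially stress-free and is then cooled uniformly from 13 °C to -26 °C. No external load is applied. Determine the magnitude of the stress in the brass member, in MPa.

σ ≈ 9.81 MPa (tensile)

Both members must finish at the same length. With the larger α, the brass tends to over-contract; the plates restrain it, putting the brass in tension and the cast iron in compression. With no external load the two internal forces are equal and opposite, magnitude P.
Equating the net (thermal + elastic) strains gives |α₁ − α₂|·ΔT = P·[1/(A₁E₁) + 1/(A₂E₂)].
|α₁ − α₂|·ΔT = 8.1×10⁻⁶ × 39 = 0.0003159.
1/(A₁E₁) + 1/(A₂E₂) = 1/(2050×96×10³) + 1/(825×114×10³) = 1.571×10⁻⁸ N⁻¹.
P = 0.0003159 / 1.571×10⁻⁸ = 20100 N = 20.1 kN.
σ_{brass} = P/A₁ = 20100/2050 = 9.806 MPa, tensile.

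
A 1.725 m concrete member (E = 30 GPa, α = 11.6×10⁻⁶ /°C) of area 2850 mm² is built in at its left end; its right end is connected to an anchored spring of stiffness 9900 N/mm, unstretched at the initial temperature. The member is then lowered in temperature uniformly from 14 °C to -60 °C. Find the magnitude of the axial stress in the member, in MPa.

If the spring were absent the member would shorten by αΔT L = 11.6×10⁻⁶ × 74 × 1725 = 1.481 mm.
With a force P in the spring, the elastic change of the member is PL/(AE) and that of the spring is P/k; compatibility requires their sum to equal δ_free.
So P = δ_free / [L/(AE) + 1/k] = 1.481 / [ 1725/(2850×30×10³) + 1/(9900) ].
P = 1.481 / 0.0001212 = 12220 N.
σ = P/A = 12220/2850 = 4.287 MPa.

σ ≈ 4.29 MPa (tensile)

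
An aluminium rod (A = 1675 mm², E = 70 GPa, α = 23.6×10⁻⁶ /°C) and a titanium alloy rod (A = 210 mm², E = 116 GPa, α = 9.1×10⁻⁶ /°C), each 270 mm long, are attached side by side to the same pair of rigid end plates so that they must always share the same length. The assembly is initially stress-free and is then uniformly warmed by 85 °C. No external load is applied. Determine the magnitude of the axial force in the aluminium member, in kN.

P ≈ 24.9 kN (compressive in the aluminium)

Both members must finish at the same length. With the larger α, the aluminium tends to over-expand; the plates restrain it, putting the aluminium in compression and the titanium alloy in tension. With no external load the two internal forces are equal and opposite, magnitude P.
Compatibility of the two members (thermal + elastic change equal): (α₁ − α₂)ΔT = P·[1/(A₁E₁) + 1/(A₂E₂)].
|α₁ − α₂|·ΔT = 14.5×10⁻⁶ × 85 = 0.001233.
1/(A₁E₁) + 1/(A₂E₂) = 1/(1675×70×10³) + 1/(210×116×10³) = 4.958×10⁻⁸ N⁻¹.
So P = 0.001233 / 4.958×10⁻⁸ = 24.86 kN.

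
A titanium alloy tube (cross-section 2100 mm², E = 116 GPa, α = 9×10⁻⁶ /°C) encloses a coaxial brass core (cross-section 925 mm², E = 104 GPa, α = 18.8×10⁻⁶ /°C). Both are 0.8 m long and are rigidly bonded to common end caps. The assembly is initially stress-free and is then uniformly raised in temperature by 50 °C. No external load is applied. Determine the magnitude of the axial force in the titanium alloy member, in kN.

P ≈ 33.8 kN (tensile in the titanium alloy)

The brass has the larger α, so on heating it would change length more than the titanium alloy if both were free. The rigid plates force a common final length, so the brass is put into compression and the titanium alloy into tension, with equal and opposite forces P (no external load).
Compatibility of the two members (thermal + elastic change equal): (α₁ − α₂)ΔT = P·[1/(A₁E₁) + 1/(A₂E₂)].
|α₁ − α₂|·ΔT = 9.8×10⁻⁶ × 50 = 0.00049.
1/(A₁E₁) + 1/(A₂E₂) = 1/(2100×116×10³) + 1/(925×104×10³) = 1.45×10⁻⁸ N⁻¹.
So P = 0.00049 / 1.45×10⁻⁸ = 33.79 kN.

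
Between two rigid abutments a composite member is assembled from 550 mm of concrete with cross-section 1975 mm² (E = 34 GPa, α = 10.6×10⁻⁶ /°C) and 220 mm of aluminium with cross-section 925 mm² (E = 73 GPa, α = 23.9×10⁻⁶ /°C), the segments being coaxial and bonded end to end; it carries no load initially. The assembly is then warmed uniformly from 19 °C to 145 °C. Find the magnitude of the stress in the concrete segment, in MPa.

Free thermal expansion of the whole bar: Σ αᵢΔT Lᵢ = 10.6×10⁻⁶×126×550 + 23.9×10⁻⁶×126×220 = 1.397 mm.
The rigid supports impose zero overall length change; the single axial force P common to all segments must satisfy P Σ Lᵢ/(AᵢEᵢ) = δ_free.
Σ Lᵢ/(AᵢEᵢ) = 550/(1975×34×10³) + 220/(925×73×10³) = 1.145×10⁻⁵ mm/N.
P = 1.397 / 1.145×10⁻⁵ = 122000 N = 122 kN, compressive.
σ_{concrete} = P / A = 122000 / 1975 = 61.79 MPa.

σ ≈ 61.8 MPa (compressive)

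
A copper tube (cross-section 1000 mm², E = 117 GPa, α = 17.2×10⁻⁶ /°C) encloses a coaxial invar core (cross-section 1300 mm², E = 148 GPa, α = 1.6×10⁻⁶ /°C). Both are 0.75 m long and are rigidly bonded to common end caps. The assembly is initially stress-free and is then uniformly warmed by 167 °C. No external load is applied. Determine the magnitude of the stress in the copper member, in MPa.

σ ≈ 190 MPa (compressive)

The copper has the larger α, so on heating it would change length more than the invar if both were free. The rigid plates force a common final length, so the copper is put into compression and the invar into tension, with equal and opposite forces P (no external load).
Equating the net (thermal + elastic) strains gives |α₁ − α₂|·ΔT = P·[1/(A₁E₁) + 1/(A₂E₂)].
|α₁ − α₂|·ΔT = 15.6×10⁻⁶ × 167 = 0.002605.
1/(A₁E₁) + 1/(A₂E₂) = 1/(1000×117×10³) + 1/(1300×148×10³) = 1.374×10⁻⁸ N⁻¹.
So P = 0.002605 / 1.374×10⁻⁸ = 189.5 kN.
σ_{copper} = P/A₁ = 189500/1000 = 189.5 MPa, compressive.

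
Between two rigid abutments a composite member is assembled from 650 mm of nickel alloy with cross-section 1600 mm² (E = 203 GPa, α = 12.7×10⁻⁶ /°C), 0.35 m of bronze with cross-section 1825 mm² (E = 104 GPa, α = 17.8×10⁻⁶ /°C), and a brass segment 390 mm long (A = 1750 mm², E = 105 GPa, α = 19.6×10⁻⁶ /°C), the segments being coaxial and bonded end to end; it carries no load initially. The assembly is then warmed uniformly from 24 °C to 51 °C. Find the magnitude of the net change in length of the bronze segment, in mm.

If the supports were absent, the total length change would be Σ αᵢΔT Lᵢ = 12.7×10⁻⁶×27×650 + 17.8×10⁻⁶×27×350 + 19.6×10⁻⁶×27×390 = 0.5975 mm.
The rigid supports impose zero overall length change; the single axial force P common to all segments must satisfy P Σ Lᵢ/(AᵢEᵢ) = δ_free.
The series flexibility is Σ Lᵢ/(AᵢEᵢ) = 650/(1600×203×10³) + 350/(1825×104×10³) + 390/(1750×105×10³) = 5.968×10⁻⁶ mm/N.
Hence P = δ_free / Σ(L/AE) = 0.5975/5.968×10⁻⁶ = 100.1 kN (compressive).
For the bronze segment, free thermal change = 17.8×10⁻⁶×27×350 = 0.1682 mm and elastic change from P = 100100×350/(1825×104×10³) = 0.1846 mm; these oppose, so the net change is 0.0164 mm (segment shortens).

|ΔL| ≈ 0.0164 mm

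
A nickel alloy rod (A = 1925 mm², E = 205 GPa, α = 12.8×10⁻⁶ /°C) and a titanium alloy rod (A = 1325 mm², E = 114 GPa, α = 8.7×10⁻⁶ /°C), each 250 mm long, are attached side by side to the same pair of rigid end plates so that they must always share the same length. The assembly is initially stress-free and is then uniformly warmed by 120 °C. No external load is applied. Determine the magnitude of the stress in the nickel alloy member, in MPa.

σ ≈ 27.9 MPa (compressive)

Both members must finish at the same length. With the larger α, the nickel alloy tends to over-expand; the plates restrain it, putting the nickel alloy in compression and the titanium alloy in tension. With no external load the two internal forces are equal and opposite, magnitude P.
Equating the net (thermal + elastic) strains gives |α₁ − α₂|·ΔT = P·[1/(A₁E₁) + 1/(A₂E₂)].
|α₁ − α₂|·ΔT = 4.1×10⁻⁶ × 120 = 0.000492.
1/(A₁E₁) + 1/(A₂E₂) = 1/(1925×205×10³) + 1/(1325×114×10³) = 9.154×10⁻⁹ N⁻¹.
So P = 0.000492 / 9.154×10⁻⁹ = 53.74 kN.
σ_{nickel alloy} = P/A₁ = 53740/1925 = 27.92 MPa, compressive.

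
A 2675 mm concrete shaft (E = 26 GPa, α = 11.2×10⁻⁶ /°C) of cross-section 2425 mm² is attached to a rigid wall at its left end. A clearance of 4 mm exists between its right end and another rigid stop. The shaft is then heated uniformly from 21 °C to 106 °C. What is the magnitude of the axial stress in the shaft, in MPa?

Unrestrained expansion: δ_free = αΔT L = 11.2×10⁻⁶ × 85 × 2675 = 2.547 mm.
Since δ_free = 2.55 mm is less than the 4 mm gap, the shaft never touches the wall. No axial force develops.

σ ≈ 0 MPa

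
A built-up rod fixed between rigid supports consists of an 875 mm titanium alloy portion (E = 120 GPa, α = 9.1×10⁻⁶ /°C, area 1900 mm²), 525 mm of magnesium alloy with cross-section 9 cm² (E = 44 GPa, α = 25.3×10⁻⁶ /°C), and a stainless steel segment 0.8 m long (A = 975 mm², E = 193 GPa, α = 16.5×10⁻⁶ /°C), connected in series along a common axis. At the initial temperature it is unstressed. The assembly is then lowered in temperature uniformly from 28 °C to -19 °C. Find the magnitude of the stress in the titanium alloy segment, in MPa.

σ ≈ 39.9 MPa (tensile)

If the supports were absent, the total length change would be Σ αᵢΔT Lᵢ = 9.1×10⁻⁶×47×875 + 25.3×10⁻⁶×47×525 + 16.5×10⁻⁶×47×800 = 1.619 mm.
The rigid supports impose zero overall length change; the single axial force P common to all segments must satisfy P Σ Lᵢ/(AᵢEᵢ) = δ_free.
Σ Lᵢ/(AᵢEᵢ) = 875/(1900×120×10³) + 525/(900×44×10³) + 800/(975×193×10³) = 2.135×10⁻⁵ mm/N.
P = 1.619 / 2.135×10⁻⁵ = 75840 N = 75.84 kN, tensile.
σ_{titanium alloy} = P / A = 75840 / 1900 = 39.92 MPa.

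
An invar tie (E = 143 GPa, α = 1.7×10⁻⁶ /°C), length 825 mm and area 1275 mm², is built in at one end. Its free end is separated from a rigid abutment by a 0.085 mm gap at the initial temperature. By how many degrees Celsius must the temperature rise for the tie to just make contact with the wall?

The gap closes when αΔT L = 0.085 mm, since the tie is still unstressed at that instant.
ΔT = 0.085 / (1.7×10⁻⁶ × 825) = 60.61 °C.

ΔT ≈ 60.6 °C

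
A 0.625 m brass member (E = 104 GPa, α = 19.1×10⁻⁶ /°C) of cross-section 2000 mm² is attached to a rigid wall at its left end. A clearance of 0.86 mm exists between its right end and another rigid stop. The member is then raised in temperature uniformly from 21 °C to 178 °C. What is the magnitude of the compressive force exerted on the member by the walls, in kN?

P ≈ 338 kN

If the wall were absent the member would grow by αΔT L = 19.1×10⁻⁶ × 157 × 625 = 1.874 mm.
The gap closes (δ_free > 0.86 mm) and the wall then resists a further 1.874 − 0.86 = 1.014 mm of expansion.
Compatibility: PL/(AE) = 1.014 mm, so σ = P/A = E × (1.014/625) = 168.8 MPa.
Force on the wall = σA = 168.8 × 2000 mm² = 337.5 kN.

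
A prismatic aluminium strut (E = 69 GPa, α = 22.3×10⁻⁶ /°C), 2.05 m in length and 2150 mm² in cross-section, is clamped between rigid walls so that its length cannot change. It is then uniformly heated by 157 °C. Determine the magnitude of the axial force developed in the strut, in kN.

P ≈ 519 kN (compressive)

The ends cannot move, so σ = EαΔT = 69×10³ × 22.3×10⁻⁶ × 157 = 241.6 MPa.
P = AEαΔT = 2150 × 69×10³ × 22.3×10⁻⁶ × 157 = 519.4 kN (compressive).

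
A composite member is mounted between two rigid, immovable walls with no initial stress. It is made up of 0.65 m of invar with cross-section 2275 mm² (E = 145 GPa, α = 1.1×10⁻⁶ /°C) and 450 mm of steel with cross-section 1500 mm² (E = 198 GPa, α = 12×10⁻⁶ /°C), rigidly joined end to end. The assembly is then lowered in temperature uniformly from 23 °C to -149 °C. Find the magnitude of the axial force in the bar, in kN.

P ≈ 302 kN (tensile)

With the walls removed the bar would change length by δ_free = Σ αᵢΔT Lᵢ = 1.1×10⁻⁶×172×650 + 12×10⁻⁶×172×450 = 1.052 mm.
The walls prevent any net length change, so an axial force P (same in every segment) develops. Compatibility: P · Σ Lᵢ/(AᵢEᵢ) = δ_free.
The series flexibility is Σ Lᵢ/(AᵢEᵢ) = 650/(2275×145×10³) + 450/(1500×198×10³) = 3.486×10⁻⁶ mm/N.
Hence P = δ_free / Σ(L/AE) = 1.052/3.486×10⁻⁶ = 301.8 kN (tensile).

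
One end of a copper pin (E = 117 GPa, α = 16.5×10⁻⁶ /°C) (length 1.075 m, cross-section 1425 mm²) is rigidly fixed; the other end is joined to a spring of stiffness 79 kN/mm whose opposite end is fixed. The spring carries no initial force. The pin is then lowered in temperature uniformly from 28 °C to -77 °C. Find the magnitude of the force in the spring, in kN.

The unrestrained thermal change is αΔT L = 16.5×10⁻⁶ × 105 × 1075 = 1.862 mm.
Let P be the tensile force in the spring. The pin extends elastically by PL/(AE) and the spring stretches by P/k; together these equal δ_free.
So P = δ_free / [L/(AE) + 1/k] = 1.862 / [ 1075/(1425×117×10³) + 1/(79×10³) ].
P = 1.862 / 1.911×10⁻⁵ = 97480 N.

P ≈ 97.5 kN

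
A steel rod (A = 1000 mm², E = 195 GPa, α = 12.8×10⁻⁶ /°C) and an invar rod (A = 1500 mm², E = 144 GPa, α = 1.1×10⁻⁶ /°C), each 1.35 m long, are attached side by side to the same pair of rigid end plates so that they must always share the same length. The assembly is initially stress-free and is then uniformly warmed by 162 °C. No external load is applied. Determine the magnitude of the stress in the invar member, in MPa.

σ ≈ 129 MPa (tensile)

The steel has the larger α, so on heating it would change length more than the invar if both were free. The rigid plates force a common final length, so the steel is put into compression and the invar into tension, with equal and opposite forces P (no external load).
Equating the net (thermal + elastic) strains gives |α₁ − α₂|·ΔT = P·[1/(A₁E₁) + 1/(A₂E₂)].
|α₁ − α₂|·ΔT = 11.7×10⁻⁶ × 162 = 0.001895.
1/(A₁E₁) + 1/(A₂E₂) = 1/(1000×195×10³) + 1/(1500×144×10³) = 9.758×10⁻⁹ N⁻¹.
P = 0.001895 / 9.758×10⁻⁹ = 194200 N = 194.2 kN.
σ_{invar} = P/A₂ = 194200/1500 = 129.5 MPa, tensile.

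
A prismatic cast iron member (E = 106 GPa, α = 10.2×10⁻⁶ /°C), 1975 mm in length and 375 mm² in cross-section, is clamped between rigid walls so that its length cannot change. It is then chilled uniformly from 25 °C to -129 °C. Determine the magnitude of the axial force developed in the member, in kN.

The ends cannot move, so σ = EαΔT = 106×10³ × 10.2×10⁻⁶ × 154 = 166.5 MPa.
Then P = σA = 166.5 × 375 mm² = 62.44 kN, tensile.

P ≈ 62.4 kN (tensile)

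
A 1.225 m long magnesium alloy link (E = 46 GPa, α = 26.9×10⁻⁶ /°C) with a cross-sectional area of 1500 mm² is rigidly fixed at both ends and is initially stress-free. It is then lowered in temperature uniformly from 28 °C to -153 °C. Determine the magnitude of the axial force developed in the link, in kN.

P ≈ 336 kN (tensile)

The ends cannot move, so σ = EαΔT = 46×10³ × 26.9×10⁻⁶ × 181 = 224 MPa.
Axial force P = σA = 224 × 1500 = 336000 N = 336 kN, tensile.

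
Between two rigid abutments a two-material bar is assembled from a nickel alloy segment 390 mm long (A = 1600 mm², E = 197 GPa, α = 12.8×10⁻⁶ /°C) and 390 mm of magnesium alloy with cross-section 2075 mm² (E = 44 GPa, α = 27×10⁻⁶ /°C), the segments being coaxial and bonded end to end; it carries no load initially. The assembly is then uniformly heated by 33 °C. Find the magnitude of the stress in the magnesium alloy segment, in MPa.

σ ≈ 44.8 MPa (compressive)

Free thermal expansion of the whole bar: Σ αᵢΔT Lᵢ = 12.8×10⁻⁶×33×390 + 27×10⁻⁶×33×390 = 0.5122 mm.
The walls prevent any net length change, so an axial force P (same in every segment) develops. Compatibility: P · Σ Lᵢ/(AᵢEᵢ) = δ_free.
The series flexibility is Σ Lᵢ/(AᵢEᵢ) = 390/(1600×197×10³) + 390/(2075×44×10³) = 5.509×10⁻⁶ mm/N.
So P = 0.5122 / 5.509×10⁻⁶ = 92.98 kN, compressive.
σ_{magnesium alloy} = P / A = 92980 / 2075 = 44.81 MPa.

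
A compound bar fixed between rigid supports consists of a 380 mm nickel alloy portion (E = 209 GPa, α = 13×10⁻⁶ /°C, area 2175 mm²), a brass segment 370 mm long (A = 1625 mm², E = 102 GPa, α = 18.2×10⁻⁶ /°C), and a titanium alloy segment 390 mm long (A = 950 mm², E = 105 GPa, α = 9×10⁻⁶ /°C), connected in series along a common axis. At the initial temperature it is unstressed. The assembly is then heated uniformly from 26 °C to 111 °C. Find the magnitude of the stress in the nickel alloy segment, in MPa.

Free thermal expansion of the whole bar: Σ αᵢΔT Lᵢ = 13×10⁻⁶×85×380 + 18.2×10⁻⁶×85×370 + 9×10⁻⁶×85×390 = 1.291 mm.
The rigid supports impose zero overall length change; the single axial force P common to all segments must satisfy P Σ Lᵢ/(AᵢEᵢ) = δ_free.
The series flexibility is Σ Lᵢ/(AᵢEᵢ) = 380/(2175×209×10³) + 370/(1625×102×10³) + 390/(950×105×10³) = 6.978×10⁻⁶ mm/N.
Hence P = δ_free / Σ(L/AE) = 1.291/6.978×10⁻⁶ = 185 kN (compressive).
σ_{nickel alloy} = P / A = 185000 / 2175 = 85.04 MPa.

σ ≈ 85 MPa (compressive)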